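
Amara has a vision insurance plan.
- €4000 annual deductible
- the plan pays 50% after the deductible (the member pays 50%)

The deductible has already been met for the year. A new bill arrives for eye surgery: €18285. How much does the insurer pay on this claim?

€9142.50

The deductible is already satisfied, so the full bill goes to coinsurance.
Coinsurance: €18285 × 50% = €9142.50.
The insurer covers the remainder: €18285 − €9142.50 = €9142.50.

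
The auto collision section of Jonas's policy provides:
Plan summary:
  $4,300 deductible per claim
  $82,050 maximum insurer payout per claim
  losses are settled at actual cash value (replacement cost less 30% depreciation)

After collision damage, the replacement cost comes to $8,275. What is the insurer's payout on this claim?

$1,492.50

At 30% depreciation, ACV = $8,275 − $2,482.50 = $5,792.50.
After the deductible, $5,792.50 − $4,300 = $1,492.50 remains.
$1,492.50 ≤ $82,050, so the limit doesn't bind; insurer pays $1,492.50.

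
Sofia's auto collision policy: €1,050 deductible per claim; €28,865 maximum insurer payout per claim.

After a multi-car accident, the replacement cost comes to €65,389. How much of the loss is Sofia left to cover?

Subtract the deductible: €65,389 − €1,050 = €64,339.
The €28,865 per-incident cap binds; insurer pays €28,865.
Out of pocket: €65,389 − €28,865 = €36,524.

€36,524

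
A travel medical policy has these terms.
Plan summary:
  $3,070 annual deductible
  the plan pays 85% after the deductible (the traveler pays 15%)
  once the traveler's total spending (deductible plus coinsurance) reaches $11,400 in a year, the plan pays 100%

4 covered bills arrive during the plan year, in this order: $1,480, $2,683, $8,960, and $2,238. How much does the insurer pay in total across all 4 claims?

#1 ($1,480): all of it applies to the deductible. Traveler pays $1,480; OOP now $1,480. Plan pays $1,480 − $1,480 = $0.
#2 ($2,683): $1,590 to deductible, leaving $1,093; 15% of $1,093 = $163.95. Traveler pays $1,753.95; OOP now $3,233.95. Plan pays $2,683 − $1,753.95 = $929.05.
#3 ($8,960): deductible met; 15% of $8,960 = $1,344. Cost to traveler: $1,344. OOP to date $4,577.95. Insurer: $8,960 − $1,344 = $7,616.
#4 ($2,238): deductible met; 15% of $2,238 = $335.70. Cost to traveler: $335.70. OOP to date $4,913.65. Plan pays $2,238 − $335.70 = $1,902.30.
Insurer total: $0 + $929.05 + $7,616 + $1,902.30 = $10,447.35.

$10,447.35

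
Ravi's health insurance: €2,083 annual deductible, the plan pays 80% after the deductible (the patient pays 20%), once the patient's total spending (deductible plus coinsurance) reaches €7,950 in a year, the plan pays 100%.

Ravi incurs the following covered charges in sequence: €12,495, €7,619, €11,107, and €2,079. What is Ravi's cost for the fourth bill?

€39.40

Claim 1 (€12,495): €2,083 to deductible, leaving €10,412; patient's 20% is €2,082.40. Cost to patient: €4,165.40. OOP to date €4,165.40.
Claim 2 (€7,619): 20% coinsurance on €7,619 = €1,523.80. Patient pays €1,523.80; OOP now €5,689.20.
Claim 3 (€11,107): 20% coinsurance on €11,107 = €2,221.40. Patient pays €2,221.40; OOP now €7,910.60.
Claim 4 (€2,079): deductible already satisfied, so patient's share is 20% × €2,079 = €415.80. OOP would hit €8,326.40 > €7,950, so the cap limits the patient to €7,950 − €7,910.60 = €39.40.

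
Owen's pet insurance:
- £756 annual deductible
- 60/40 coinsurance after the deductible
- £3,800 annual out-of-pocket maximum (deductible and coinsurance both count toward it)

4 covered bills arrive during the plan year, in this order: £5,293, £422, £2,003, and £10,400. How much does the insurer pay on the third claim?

£1,201.80

Bill 1, £5,293: deductible takes £756, £4,537 remains; owner's 40% is £1,814.80. Cost to owner: £2,570.80. OOP to date £2,570.80. Insurer: £5,293 − £2,570.80 = £2,722.20.
Bill 2, £422: deductible met; 40% of £422 = £168.80. Cost to owner: £168.80. OOP to date £2,739.60. Insurer: £422 − £168.80 = £253.20.
Bill 3, £2,003: 40% coinsurance on £2,003 = £801.20. Owner owes £801.20 (running OOP £3,540.80). Insurer: £2,003 − £801.20 = £1,201.80.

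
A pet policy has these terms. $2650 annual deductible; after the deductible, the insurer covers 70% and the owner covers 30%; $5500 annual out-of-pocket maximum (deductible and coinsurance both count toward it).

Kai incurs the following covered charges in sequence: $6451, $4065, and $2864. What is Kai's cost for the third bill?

$490.20

Bill 1, $6451: deductible takes $2650, $3801 remains; 30% of $3801 = $1140.30. Owner pays $3790.30; OOP now $3790.30.
Bill 2, $4065: deductible met; 30% of $4065 = $1219.50. Cost to owner: $1219.50. OOP to date $5009.80.
Bill 3, $2864: deductible already satisfied, so owner's share is 30% × $2864 = $859.20. That would push OOP to $5869, over the $5500 cap, so owner pays $5500 − $5009.80 = $490.20.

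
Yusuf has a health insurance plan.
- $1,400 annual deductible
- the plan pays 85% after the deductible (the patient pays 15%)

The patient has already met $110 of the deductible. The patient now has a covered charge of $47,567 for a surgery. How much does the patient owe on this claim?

$110 of the $1,400 deductible is already met, leaving $1,290.
The remaining $46,277 (= $47,567 − $1,290) moves to coinsurance.
Coinsurance: $46,277 × 15% = $6,941.55.
Patient responsibility: $1,290 + $6,941.55 = $8,231.55.

$8,231.55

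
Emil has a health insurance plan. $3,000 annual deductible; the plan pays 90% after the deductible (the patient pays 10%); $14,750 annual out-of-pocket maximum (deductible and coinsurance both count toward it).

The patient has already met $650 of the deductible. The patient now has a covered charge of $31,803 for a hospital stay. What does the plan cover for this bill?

Deductible still to meet: $3,000 − $650 = $2,350.
The remaining $29,453 (= $31,803 − $2,350) moves to coinsurance.
Patient's 10% share of $29,453 is $2,945.30.
Patient responsibility before any cap: $2,350 + $2,945.30 = $5,295.30.
Cumulative spending $650 + $5,295.30 = $5,945.30 stays under the $14,750 maximum.
Insurer pays the balance: $31,803 − $5,295.30 = $26,507.70.

$26,507.70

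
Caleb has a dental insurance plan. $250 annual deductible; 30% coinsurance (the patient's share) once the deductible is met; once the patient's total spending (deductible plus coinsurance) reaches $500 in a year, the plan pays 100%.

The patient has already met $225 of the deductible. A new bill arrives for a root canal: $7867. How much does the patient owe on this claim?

$275

Deductible still to meet: $250 − $225 = $25.
That leaves $7867 − $25 = $7842 for coinsurance.
30% of $7842 = $2352.60 falls to the patient.
That puts the patient's cost at $25 + $2352.60 = $2377.60 before any cap.
Adding $2377.60 to the $225 already spent would give $2602.60, which exceeds the $500 cap; the patient pays just $500 − $225 = $275.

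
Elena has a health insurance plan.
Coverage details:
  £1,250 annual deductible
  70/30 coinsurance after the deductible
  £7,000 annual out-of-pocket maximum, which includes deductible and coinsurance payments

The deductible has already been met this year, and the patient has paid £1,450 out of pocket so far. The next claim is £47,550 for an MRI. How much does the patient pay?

£5,550

With the deductible met, the entire £47,550 is subject to coinsurance.
Patient's 30% share of £47,550 is £14,265.
Year-to-date out-of-pocket would reach £1,450 + £14,265 = £15,715, above the £7,000 maximum, so the patient pays only £7,000 − £1,450 = £5,550.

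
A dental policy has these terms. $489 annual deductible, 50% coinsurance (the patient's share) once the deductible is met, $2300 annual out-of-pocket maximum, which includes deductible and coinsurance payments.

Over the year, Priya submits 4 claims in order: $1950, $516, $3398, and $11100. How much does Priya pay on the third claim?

$822.50

Bill 1, $1950: $489 to deductible, leaving $1461; 50% of $1461 = $730.50. Cost to patient: $1219.50. OOP to date $1219.50.
Bill 2, $516: 50% coinsurance on $516 = $258. Patient pays $258; OOP now $1477.50.
Bill 3, $3398: 50% coinsurance on $3398 = $1699. Adding that to $1477.50 gives $3176.50, past the $2300 cap; patient pays only $2300 − $1477.50 = $822.50.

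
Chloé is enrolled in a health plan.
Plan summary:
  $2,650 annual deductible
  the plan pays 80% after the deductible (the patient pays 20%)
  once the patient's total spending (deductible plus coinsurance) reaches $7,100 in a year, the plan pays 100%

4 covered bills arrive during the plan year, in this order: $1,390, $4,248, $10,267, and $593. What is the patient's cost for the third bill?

$2,053.40

Bill 1, $1,390: entire amount goes to the deductible. Patient owes $1,390 (running OOP $1,390).
Bill 2, $4,248: $1,260 to deductible, leaving $2,988; coinsurance $2,988 × 20% = $597.60. Cost to patient: $1,857.60. OOP to date $3,247.60.
Bill 3, $10,267: deductible met; 20% of $10,267 = $2,053.40. Patient owes $2,053.40 (running OOP $5,301).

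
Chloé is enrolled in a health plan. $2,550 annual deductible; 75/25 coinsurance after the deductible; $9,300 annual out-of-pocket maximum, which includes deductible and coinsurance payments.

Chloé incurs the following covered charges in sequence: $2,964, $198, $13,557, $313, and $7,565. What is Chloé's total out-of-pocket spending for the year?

Bill 1, $2,964: deductible takes $2,550, $414 remains; coinsurance $414 × 25% = $103.50. Patient pays $2,653.50; OOP now $2,653.50.
Bill 2, $198: deductible met; 25% of $198 = $49.50. Patient pays $49.50; OOP now $2,703.
Bill 3, $13,557: deductible met; 25% of $13,557 = $3,389.25. Cost to patient: $3,389.25. OOP to date $6,092.25.
Bill 4, $313: 25% coinsurance on $313 = $78.25. Patient pays $78.25; OOP now $6,170.50.
Bill 5, $7,565: 25% coinsurance on $7,565 = $1,891.25. Cost to patient: $1,891.25. OOP to date $8,061.75.
Total paid by the patient: $2,653.50 + $49.50 + $3,389.25 + $78.25 + $1,891.25 = $8,061.75.

$8,061.75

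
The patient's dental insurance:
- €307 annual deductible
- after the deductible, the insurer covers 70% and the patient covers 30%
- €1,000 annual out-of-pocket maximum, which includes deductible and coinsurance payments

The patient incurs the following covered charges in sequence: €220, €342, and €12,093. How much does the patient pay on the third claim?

Claim 1 (€220): fully absorbed by the deductible. Patient pays €220; OOP now €220.
Claim 2 (€342): €87 to deductible, leaving €255; coinsurance €255 × 30% = €76.50. Patient pays €163.50; OOP now €383.50.
Claim 3 (€12,093): deductible already satisfied, so patient's share is 30% × €12,093 = €3,627.90. That would push OOP to €4,011.40, over the €1,000 cap, so patient pays €1,000 − €383.50 = €616.50.

€616.50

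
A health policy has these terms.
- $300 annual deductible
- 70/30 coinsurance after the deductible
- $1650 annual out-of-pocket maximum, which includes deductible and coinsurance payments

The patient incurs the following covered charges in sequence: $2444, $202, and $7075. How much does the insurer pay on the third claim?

Claim 1 — $2444: $300 to deductible, leaving $2144; coinsurance $2144 × 30% = $643.20. Patient owes $943.20 (running OOP $943.20). Insurer: $2444 − $943.20 = $1500.80.
Claim 2 — $202: deductible met; 30% of $202 = $60.60. Patient pays $60.60; OOP now $1003.80. Insurer: $202 − $60.60 = $141.40.
Claim 3 — $7075: deductible met; 30% of $7075 = $2122.50. OOP would hit $3126.30 > $1650, so the cap limits the patient to $1650 − $1003.80 = $646.20. Insurer: $7075 − $646.20 = $6428.80.

$6428.80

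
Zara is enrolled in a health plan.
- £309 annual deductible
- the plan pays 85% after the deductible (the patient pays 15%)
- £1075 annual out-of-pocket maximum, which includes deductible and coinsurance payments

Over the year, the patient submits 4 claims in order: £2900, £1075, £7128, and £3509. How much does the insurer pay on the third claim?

#1 (£2900): deductible takes £309, £2591 remains; coinsurance £2591 × 15% = £388.65. Cost to patient: £697.65. OOP to date £697.65. Plan pays £2900 − £697.65 = £2202.35.
#2 (£1075): deductible met; 15% of £1075 = £161.25. Patient owes £161.25 (running OOP £858.90). Plan pays £1075 − £161.25 = £913.75.
#3 (£7128): deductible met; 15% of £7128 = £1069.20. That would push OOP to £1928.10, over the £1075 cap, so patient pays £1075 − £858.90 = £216.10. Insurer: £7128 − £216.10 = £6911.90.

£6911.90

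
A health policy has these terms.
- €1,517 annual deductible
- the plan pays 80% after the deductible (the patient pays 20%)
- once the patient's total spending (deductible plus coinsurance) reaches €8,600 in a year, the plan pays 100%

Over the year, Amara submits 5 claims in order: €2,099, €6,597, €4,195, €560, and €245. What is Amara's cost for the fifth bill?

Claim 1 — €2,099: €1,517 to deductible, leaving €582; 20% of €582 = €116.40. Patient pays €1,633.40; OOP now €1,633.40.
Claim 2 — €6,597: deductible already satisfied, so patient's share is 20% × €6,597 = €1,319.40. Cost to patient: €1,319.40. OOP to date €2,952.80.
Claim 3 — €4,195: deductible met; 20% of €4,195 = €839. Patient pays €839; OOP now €3,791.80.
Claim 4 — €560: 20% coinsurance on €560 = €112. Patient pays €112; OOP now €3,903.80.
Claim 5 — €245: 20% coinsurance on €245 = €49. Cost to patient: €49. OOP to date €3,952.80.

€49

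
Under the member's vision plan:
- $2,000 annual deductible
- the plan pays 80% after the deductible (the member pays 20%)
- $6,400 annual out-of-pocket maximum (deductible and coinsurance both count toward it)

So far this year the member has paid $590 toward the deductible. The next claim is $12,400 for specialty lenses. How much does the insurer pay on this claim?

$590 of the $2,000 deductible is already met, leaving $1,410.
That leaves $12,400 − $1,410 = $10,990 for coinsurance.
Coinsurance: $10,990 × 20% = $2,198.
So the member owes $1,410 + $2,198 = $3,608 before any cap.
Total out-of-pocket so far would be $590 + $3,608 = $4,198, below the $6,400 cap — no reduction.
The plan picks up $12,400 − $3,608 = $8,792.

$8,792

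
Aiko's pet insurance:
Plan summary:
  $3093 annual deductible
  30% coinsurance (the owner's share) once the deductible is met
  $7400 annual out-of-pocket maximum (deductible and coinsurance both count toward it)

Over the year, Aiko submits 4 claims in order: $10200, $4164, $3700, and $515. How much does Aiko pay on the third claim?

Claim 1 ($10200): $3093 to deductible, leaving $7107; owner's 30% is $2132.10. Cost to owner: $5225.10. OOP to date $5225.10.
Claim 2 ($4164): deductible met; 30% of $4164 = $1249.20. Owner owes $1249.20 (running OOP $6474.30).
Claim 3 ($3700): 30% coinsurance on $3700 = $1110. OOP would hit $7584.30 > $7400, so the cap limits the owner to $7400 − $6474.30 = $925.70.

$925.70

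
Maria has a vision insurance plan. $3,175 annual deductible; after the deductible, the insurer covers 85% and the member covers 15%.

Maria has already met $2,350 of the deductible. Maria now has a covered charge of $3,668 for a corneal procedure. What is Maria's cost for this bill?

$1,251.45

$2,350 of the $3,175 deductible is already met, leaving $825.
After the $825 deductible portion, $3,668 − $825 = $2,843 is subject to coinsurance.
Coinsurance: $2,843 × 15% = $426.45.
Member responsibility: $825 + $426.45 = $1,251.45.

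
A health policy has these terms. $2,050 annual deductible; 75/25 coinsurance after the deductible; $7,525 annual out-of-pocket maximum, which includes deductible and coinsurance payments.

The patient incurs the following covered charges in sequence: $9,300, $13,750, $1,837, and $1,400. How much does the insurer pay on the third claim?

#1 ($9,300): $2,050 to deductible, leaving $7,250; coinsurance $7,250 × 25% = $1,812.50. Cost to patient: $3,862.50. OOP to date $3,862.50. Insurer: $9,300 − $3,862.50 = $5,437.50.
#2 ($13,750): deductible already satisfied, so patient's share is 25% × $13,750 = $3,437.50. Cost to patient: $3,437.50. OOP to date $7,300. Insurer: $13,750 − $3,437.50 = $10,312.50.
#3 ($1,837): deductible already satisfied, so patient's share is 25% × $1,837 = $459.25. Adding that to $7,300 gives $7,759.25, past the $7,525 cap; patient pays only $7,525 − $7,300 = $225. Plan pays $1,837 − $225 = $1,612.

$1,612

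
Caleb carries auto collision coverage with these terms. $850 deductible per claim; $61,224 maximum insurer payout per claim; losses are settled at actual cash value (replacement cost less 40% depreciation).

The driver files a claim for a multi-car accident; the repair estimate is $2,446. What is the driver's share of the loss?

$1,828.40

Depreciate 40%: the covered value is $2,446 × 0.6 = $1,467.60.
Less the $850 deductible: $1,467.60 − $850 = $617.60.
$617.60 ≤ $61,224, so the limit doesn't bind; insurer pays $617.60.
The driver bears the rest of the original loss: $2,446 − $617.60 = $1,828.40.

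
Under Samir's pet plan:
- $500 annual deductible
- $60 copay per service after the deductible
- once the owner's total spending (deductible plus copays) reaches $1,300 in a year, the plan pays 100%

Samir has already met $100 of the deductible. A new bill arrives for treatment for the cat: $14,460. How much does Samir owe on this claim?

$460

$100 of the $500 deductible is already met, leaving $400.
That leaves $14,460 − $400 = $14,060 for the copay.
Copay on this service: $60.
Owner responsibility before any cap: $400 + $60 = $460.
Year-to-date out-of-pocket becomes $100 + $460 = $560, still under the $1,300 maximum, so no cap applies.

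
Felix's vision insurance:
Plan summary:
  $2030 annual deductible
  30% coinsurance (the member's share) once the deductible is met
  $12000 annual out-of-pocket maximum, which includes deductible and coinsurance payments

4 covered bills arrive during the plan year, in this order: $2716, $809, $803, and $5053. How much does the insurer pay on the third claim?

$562.10

Claim 1 — $2716: $2030 finishes the deductible; $686 goes to coinsurance; member's 30% is $205.80. Cost to member: $2235.80. OOP to date $2235.80. Plan pays $2716 − $2235.80 = $480.20.
Claim 2 — $809: deductible met; 30% of $809 = $242.70. Member pays $242.70; OOP now $2478.50. Insurer: $809 − $242.70 = $566.30.
Claim 3 — $803: deductible met; 30% of $803 = $240.90. Cost to member: $240.90. OOP to date $2719.40. Plan pays $803 − $240.90 = $562.10.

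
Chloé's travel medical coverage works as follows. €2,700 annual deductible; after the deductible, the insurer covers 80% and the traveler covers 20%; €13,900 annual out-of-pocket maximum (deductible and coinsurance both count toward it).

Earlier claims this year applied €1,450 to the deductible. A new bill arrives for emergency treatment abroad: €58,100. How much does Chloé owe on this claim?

€12,450

Remaining deductible: €2,700 − €1,450 = €1,250.
After the €1,250 deductible portion, €58,100 − €1,250 = €56,850 is subject to coinsurance.
Traveler's 20% share of €56,850 is €11,370.
Traveler responsibility before any cap: €1,250 + €11,370 = €12,620.
That would bring total out-of-pocket to €14,070, past the €13,900 cap. The traveler is capped at €13,900 − €1,450 = €12,450 on this claim.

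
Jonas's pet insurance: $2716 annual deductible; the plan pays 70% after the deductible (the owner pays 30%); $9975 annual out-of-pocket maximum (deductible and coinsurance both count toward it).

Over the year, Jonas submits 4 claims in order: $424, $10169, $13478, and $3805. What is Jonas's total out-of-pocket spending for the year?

Bill 1, $424: fully absorbed by the deductible. Owner owes $424 (running OOP $424).
Bill 2, $10169: $2292 finishes the deductible; $7877 goes to coinsurance; 30% of $7877 = $2363.10. Owner pays $4655.10; OOP now $5079.10.
Bill 3, $13478: deductible met; 30% of $13478 = $4043.40. Cost to owner: $4043.40. OOP to date $9122.50.
Bill 4, $3805: deductible already satisfied, so owner's share is 30% × $3805 = $1141.50. OOP would hit $10264 > $9975, so the cap limits the owner to $9975 − $9122.50 = $852.50.
Summing the owner's payments: $424 + $4655.10 + $4043.40 + $852.50 = $9975.

$9975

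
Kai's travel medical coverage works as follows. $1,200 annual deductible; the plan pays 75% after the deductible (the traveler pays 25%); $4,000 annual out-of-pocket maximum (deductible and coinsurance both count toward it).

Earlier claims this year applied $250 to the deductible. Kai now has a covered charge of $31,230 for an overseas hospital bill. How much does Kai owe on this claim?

$3,750

Remaining deductible: $1,200 − $250 = $950.
The remaining $30,280 (= $31,230 − $950) moves to coinsurance.
Coinsurance: $30,280 × 25% = $7,570.
That puts the traveler's cost at $950 + $7,570 = $8,520 before any cap.
That would bring total out-of-pocket to $8,770, past the $4,000 cap. The traveler is capped at $4,000 − $250 = $3,750 on this claim.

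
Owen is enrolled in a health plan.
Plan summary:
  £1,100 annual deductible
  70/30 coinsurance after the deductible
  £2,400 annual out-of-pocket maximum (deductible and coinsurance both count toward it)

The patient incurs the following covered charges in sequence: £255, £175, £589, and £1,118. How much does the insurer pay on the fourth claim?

£725.90

Bill 1, £255: fully absorbed by the deductible. Patient owes £255 (running OOP £255). Insurer: £255 − £255 = £0.
Bill 2, £175: entire amount goes to the deductible. Cost to patient: £175. OOP to date £430. Plan pays £175 − £175 = £0.
Bill 3, £589: fully absorbed by the deductible. Patient pays £589; OOP now £1,019. Insurer: £589 − £589 = £0.
Bill 4, £1,118: deductible takes £81, £1,037 remains; patient's 30% is £311.10. Patient pays £392.10; OOP now £1,411.10. Insurer: £1,118 − £392.10 = £725.90.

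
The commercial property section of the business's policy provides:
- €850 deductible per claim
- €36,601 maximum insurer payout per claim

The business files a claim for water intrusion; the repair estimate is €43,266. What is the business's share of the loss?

€6,665

Less the €850 deductible: €43,266 − €850 = €42,416.
€42,416 exceeds the €36,601 limit, so the insurer pays the limit: €36,601.
The business bears the rest of the original loss: €43,266 − €36,601 = €6,665.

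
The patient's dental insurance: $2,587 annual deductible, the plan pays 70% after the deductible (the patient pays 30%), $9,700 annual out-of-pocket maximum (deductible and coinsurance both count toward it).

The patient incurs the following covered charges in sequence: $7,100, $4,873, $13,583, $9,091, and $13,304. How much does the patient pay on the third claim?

Claim 1 ($7,100): $2,587 finishes the deductible; $4,513 goes to coinsurance; 30% of $4,513 = $1,353.90. Patient pays $3,940.90; OOP now $3,940.90.
Claim 2 ($4,873): deductible met; 30% of $4,873 = $1,461.90. Cost to patient: $1,461.90. OOP to date $5,402.80.
Claim 3 ($13,583): 30% coinsurance on $13,583 = $4,074.90. Patient owes $4,074.90 (running OOP $9,477.70).

$4,074.90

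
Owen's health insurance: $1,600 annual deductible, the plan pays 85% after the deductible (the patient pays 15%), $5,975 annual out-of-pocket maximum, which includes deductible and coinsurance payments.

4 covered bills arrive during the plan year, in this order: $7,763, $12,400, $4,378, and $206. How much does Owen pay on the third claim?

#1 ($7,763): $1,600 finishes the deductible; $6,163 goes to coinsurance; 15% of $6,163 = $924.45. Cost to patient: $2,524.45. OOP to date $2,524.45.
#2 ($12,400): deductible met; 15% of $12,400 = $1,860. Cost to patient: $1,860. OOP to date $4,384.45.
#3 ($4,378): deductible met; 15% of $4,378 = $656.70. Patient pays $656.70; OOP now $5,041.15.

$656.70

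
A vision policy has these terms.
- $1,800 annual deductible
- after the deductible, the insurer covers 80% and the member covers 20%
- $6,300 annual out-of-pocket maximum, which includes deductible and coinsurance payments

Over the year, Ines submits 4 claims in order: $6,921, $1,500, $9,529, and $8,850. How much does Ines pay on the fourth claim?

Claim 1 ($6,921): deductible takes $1,800, $5,121 remains; coinsurance $5,121 × 20% = $1,024.20. Member pays $2,824.20; OOP now $2,824.20.
Claim 2 ($1,500): deductible met; 20% of $1,500 = $300. Member owes $300 (running OOP $3,124.20).
Claim 3 ($9,529): deductible met; 20% of $9,529 = $1,905.80. Cost to member: $1,905.80. OOP to date $5,030.
Claim 4 ($8,850): 20% coinsurance on $8,850 = $1,770. OOP would hit $6,800 > $6,300, so the cap limits the member to $6,300 − $5,030 = $1,270.

$1,270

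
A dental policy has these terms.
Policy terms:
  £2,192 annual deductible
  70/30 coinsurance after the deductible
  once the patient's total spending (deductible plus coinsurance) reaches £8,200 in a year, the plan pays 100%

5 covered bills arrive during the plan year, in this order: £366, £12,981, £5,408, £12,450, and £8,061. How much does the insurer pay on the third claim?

£3,785.60

Claim 1 — £366: entire amount goes to the deductible. Patient pays £366; OOP now £366. Insurer: £366 − £366 = £0.
Claim 2 — £12,981: £1,826 finishes the deductible; £11,155 goes to coinsurance; coinsurance £11,155 × 30% = £3,346.50. Patient owes £5,172.50 (running OOP £5,538.50). Insurer: £12,981 − £5,172.50 = £7,808.50.
Claim 3 — £5,408: 30% coinsurance on £5,408 = £1,622.40. Patient owes £1,622.40 (running OOP £7,160.90). Insurer: £5,408 − £1,622.40 = £3,785.60.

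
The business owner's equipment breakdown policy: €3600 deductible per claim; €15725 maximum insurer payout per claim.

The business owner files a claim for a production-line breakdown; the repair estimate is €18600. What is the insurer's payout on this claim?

€15000

After the deductible, €18600 − €3600 = €15000 remains.
€15000 ≤ €15725, so the limit doesn't bind; insurer pays €15000.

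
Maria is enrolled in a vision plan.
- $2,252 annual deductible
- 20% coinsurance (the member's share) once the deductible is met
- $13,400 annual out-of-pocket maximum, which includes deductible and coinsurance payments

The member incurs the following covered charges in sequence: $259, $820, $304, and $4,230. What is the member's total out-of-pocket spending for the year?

$2,924.20

Bill 1, $259: entire amount goes to the deductible. Member owes $259 (running OOP $259).
Bill 2, $820: fully absorbed by the deductible. Member pays $820; OOP now $1,079.
Bill 3, $304: entire amount goes to the deductible. Member owes $304 (running OOP $1,383).
Bill 4, $4,230: $869 finishes the deductible; $3,361 goes to coinsurance; coinsurance $3,361 × 20% = $672.20. Cost to member: $1,541.20. OOP to date $2,924.20.
Summing the member's payments: $259 + $820 + $304 + $1,541.20 = $2,924.20.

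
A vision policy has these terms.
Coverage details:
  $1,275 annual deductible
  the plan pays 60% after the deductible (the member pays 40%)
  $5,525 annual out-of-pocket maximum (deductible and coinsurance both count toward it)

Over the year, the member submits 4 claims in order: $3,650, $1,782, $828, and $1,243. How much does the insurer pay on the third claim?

$496.80

Claim 1 — $3,650: $1,275 to deductible, leaving $2,375; coinsurance $2,375 × 40% = $950. Member owes $2,225 (running OOP $2,225). Insurer: $3,650 − $2,225 = $1,425.
Claim 2 — $1,782: deductible met; 40% of $1,782 = $712.80. Member owes $712.80 (running OOP $2,937.80). Insurer: $1,782 − $712.80 = $1,069.20.
Claim 3 — $828: deductible met; 40% of $828 = $331.20. Member owes $331.20 (running OOP $3,269). Insurer: $828 − $331.20 = $496.80.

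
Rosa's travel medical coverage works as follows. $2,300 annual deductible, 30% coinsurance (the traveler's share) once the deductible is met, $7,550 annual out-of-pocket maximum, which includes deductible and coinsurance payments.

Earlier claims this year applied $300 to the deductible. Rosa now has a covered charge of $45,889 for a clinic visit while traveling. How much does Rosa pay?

$7,250

Remaining deductible: $2,300 − $300 = $2,000.
That leaves $45,889 − $2,000 = $43,889 for coinsurance.
30% of $43,889 = $13,166.70 falls to the traveler.
Traveler responsibility before any cap: $2,000 + $13,166.70 = $15,166.70.
Adding $15,166.70 to the $300 already spent would give $15,466.70, which exceeds the $7,550 cap; the traveler pays just $7,550 − $300 = $7,250.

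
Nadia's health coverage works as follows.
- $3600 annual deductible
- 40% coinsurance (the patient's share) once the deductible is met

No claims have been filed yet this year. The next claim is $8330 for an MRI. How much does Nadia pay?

$5492

The full $3600 deductible is still open; $3600 of this bill applies to it.
That leaves $8330 − $3600 = $4730 for coinsurance.
Coinsurance: $4730 × 40% = $1892.
So the patient owes $3600 + $1892 = $5492.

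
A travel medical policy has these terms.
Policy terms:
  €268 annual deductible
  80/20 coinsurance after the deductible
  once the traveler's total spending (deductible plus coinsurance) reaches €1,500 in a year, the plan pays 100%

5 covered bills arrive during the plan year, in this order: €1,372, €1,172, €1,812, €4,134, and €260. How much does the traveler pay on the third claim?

€362.40

#1 (€1,372): €268 to deductible, leaving €1,104; coinsurance €1,104 × 20% = €220.80. Traveler owes €488.80 (running OOP €488.80).
#2 (€1,172): deductible met; 20% of €1,172 = €234.40. Traveler owes €234.40 (running OOP €723.20).
#3 (€1,812): deductible already satisfied, so traveler's share is 20% × €1,812 = €362.40. Traveler owes €362.40 (running OOP €1,085.60).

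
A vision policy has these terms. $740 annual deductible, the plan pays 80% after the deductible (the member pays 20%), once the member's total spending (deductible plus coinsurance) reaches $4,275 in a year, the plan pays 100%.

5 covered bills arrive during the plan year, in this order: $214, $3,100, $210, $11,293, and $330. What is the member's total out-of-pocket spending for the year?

$3,621.40

#1 ($214): all of it applies to the deductible. Cost to member: $214. OOP to date $214.
#2 ($3,100): deductible takes $526, $2,574 remains; member's 20% is $514.80. Member pays $1,040.80; OOP now $1,254.80.
#3 ($210): 20% coinsurance on $210 = $42. Member owes $42 (running OOP $1,296.80).
#4 ($11,293): deductible already satisfied, so member's share is 20% × $11,293 = $2,258.60. Cost to member: $2,258.60. OOP to date $3,555.40.
#5 ($330): deductible already satisfied, so member's share is 20% × $330 = $66. Cost to member: $66. OOP to date $3,621.40.
Summing the member's payments: $214 + $1,040.80 + $42 + $2,258.60 + $66 = $3,621.40.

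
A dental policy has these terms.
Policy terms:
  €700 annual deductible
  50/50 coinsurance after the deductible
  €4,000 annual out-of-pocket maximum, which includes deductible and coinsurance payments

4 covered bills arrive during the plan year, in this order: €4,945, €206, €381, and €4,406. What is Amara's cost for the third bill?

Bill 1, €4,945: €700 finishes the deductible; €4,245 goes to coinsurance; 50% of €4,245 = €2,122.50. Patient pays €2,822.50; OOP now €2,822.50.
Bill 2, €206: deductible met; 50% of €206 = €103. Patient owes €103 (running OOP €2,925.50).
Bill 3, €381: deductible met; 50% of €381 = €190.50. Cost to patient: €190.50. OOP to date €3,116.

€190.50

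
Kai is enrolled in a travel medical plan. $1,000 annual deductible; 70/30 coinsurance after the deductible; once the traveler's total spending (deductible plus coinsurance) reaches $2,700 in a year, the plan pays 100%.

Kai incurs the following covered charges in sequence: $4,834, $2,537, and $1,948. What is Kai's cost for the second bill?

Bill 1, $4,834: $1,000 finishes the deductible; $3,834 goes to coinsurance; coinsurance $3,834 × 30% = $1,150.20. Traveler pays $2,150.20; OOP now $2,150.20.
Bill 2, $2,537: deductible already satisfied, so traveler's share is 30% × $2,537 = $761.10. That would push OOP to $2,911.30, over the $2,700 cap, so traveler pays $2,700 − $2,150.20 = $549.80.

$549.80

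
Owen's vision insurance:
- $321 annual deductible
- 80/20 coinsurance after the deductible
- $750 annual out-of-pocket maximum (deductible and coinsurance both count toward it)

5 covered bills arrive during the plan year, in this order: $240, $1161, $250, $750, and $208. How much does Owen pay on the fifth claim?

Claim 1 ($240): fully absorbed by the deductible. Member pays $240; OOP now $240.
Claim 2 ($1161): $81 to deductible, leaving $1080; member's 20% is $216. Member pays $297; OOP now $537.
Claim 3 ($250): deductible already satisfied, so member's share is 20% × $250 = $50. Member owes $50 (running OOP $587).
Claim 4 ($750): 20% coinsurance on $750 = $150. Cost to member: $150. OOP to date $737.
Claim 5 ($208): deductible already satisfied, so member's share is 20% × $208 = $41.60. Adding that to $737 gives $778.60, past the $750 cap; member pays only $750 − $737 = $13.

$13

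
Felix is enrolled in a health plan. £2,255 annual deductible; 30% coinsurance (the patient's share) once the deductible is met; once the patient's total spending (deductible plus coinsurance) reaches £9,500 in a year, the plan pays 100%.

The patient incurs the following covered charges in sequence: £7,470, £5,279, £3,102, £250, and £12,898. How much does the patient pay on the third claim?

£930.60

#1 (£7,470): £2,255 to deductible, leaving £5,215; patient's 30% is £1,564.50. Patient pays £3,819.50; OOP now £3,819.50.
#2 (£5,279): deductible already satisfied, so patient's share is 30% × £5,279 = £1,583.70. Patient pays £1,583.70; OOP now £5,403.20.
#3 (£3,102): deductible met; 30% of £3,102 = £930.60. Patient pays £930.60; OOP now £6,333.80.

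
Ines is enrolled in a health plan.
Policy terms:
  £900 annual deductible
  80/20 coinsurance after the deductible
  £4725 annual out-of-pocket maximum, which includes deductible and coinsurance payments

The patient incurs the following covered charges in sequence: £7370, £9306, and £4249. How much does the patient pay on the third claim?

£669.80

Bill 1, £7370: £900 to deductible, leaving £6470; patient's 20% is £1294. Cost to patient: £2194. OOP to date £2194.
Bill 2, £9306: 20% coinsurance on £9306 = £1861.20. Patient owes £1861.20 (running OOP £4055.20).
Bill 3, £4249: deductible already satisfied, so patient's share is 20% × £4249 = £849.80. OOP would hit £4905 > £4725, so the cap limits the patient to £4725 − £4055.20 = £669.80.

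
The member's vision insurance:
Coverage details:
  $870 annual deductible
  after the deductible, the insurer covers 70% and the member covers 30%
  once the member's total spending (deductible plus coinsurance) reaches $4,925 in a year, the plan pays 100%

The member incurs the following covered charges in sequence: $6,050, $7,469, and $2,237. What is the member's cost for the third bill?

Claim 1 ($6,050): $870 finishes the deductible; $5,180 goes to coinsurance; 30% of $5,180 = $1,554. Member pays $2,424; OOP now $2,424.
Claim 2 ($7,469): deductible met; 30% of $7,469 = $2,240.70. Cost to member: $2,240.70. OOP to date $4,664.70.
Claim 3 ($2,237): 30% coinsurance on $2,237 = $671.10. Adding that to $4,664.70 gives $5,335.80, past the $4,925 cap; member pays only $4,925 − $4,664.70 = $260.30.

$260.30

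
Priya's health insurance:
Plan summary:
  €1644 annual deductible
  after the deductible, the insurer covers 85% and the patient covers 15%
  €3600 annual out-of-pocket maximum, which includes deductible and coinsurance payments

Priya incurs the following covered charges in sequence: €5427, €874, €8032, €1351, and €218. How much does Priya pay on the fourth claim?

Claim 1 (€5427): €1644 to deductible, leaving €3783; patient's 15% is €567.45. Patient owes €2211.45 (running OOP €2211.45).
Claim 2 (€874): 15% coinsurance on €874 = €131.10. Cost to patient: €131.10. OOP to date €2342.55.
Claim 3 (€8032): 15% coinsurance on €8032 = €1204.80. Cost to patient: €1204.80. OOP to date €3547.35.
Claim 4 (€1351): deductible already satisfied, so patient's share is 15% × €1351 = €202.65. That would push OOP to €3750, over the €3600 cap, so patient pays €3600 − €3547.35 = €52.65.

€52.65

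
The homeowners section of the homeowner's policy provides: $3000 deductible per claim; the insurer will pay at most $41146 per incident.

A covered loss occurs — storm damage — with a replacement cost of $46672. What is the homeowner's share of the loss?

Less the $3000 deductible: $46672 − $3000 = $43672.
$43672 exceeds the $41146 limit, so the insurer pays the limit: $41146.
Out of pocket: $46672 − $41146 = $5526.

$5526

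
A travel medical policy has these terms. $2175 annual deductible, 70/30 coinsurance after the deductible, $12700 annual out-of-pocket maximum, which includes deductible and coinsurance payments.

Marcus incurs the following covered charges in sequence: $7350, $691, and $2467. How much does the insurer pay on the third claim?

$1726.90

#1 ($7350): deductible takes $2175, $5175 remains; traveler's 30% is $1552.50. Cost to traveler: $3727.50. OOP to date $3727.50. Insurer: $7350 − $3727.50 = $3622.50.
#2 ($691): 30% coinsurance on $691 = $207.30. Traveler owes $207.30 (running OOP $3934.80). Plan pays $691 − $207.30 = $483.70.
#3 ($2467): 30% coinsurance on $2467 = $740.10. Traveler owes $740.10 (running OOP $4674.90). Insurer: $2467 − $740.10 = $1726.90.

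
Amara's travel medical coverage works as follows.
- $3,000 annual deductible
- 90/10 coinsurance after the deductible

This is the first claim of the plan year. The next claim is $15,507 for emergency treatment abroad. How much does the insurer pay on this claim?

$11,256.30

Deductible not yet touched, so the first $3,000 of the bill goes to the deductible.
The remaining $12,507 (= $15,507 − $3,000) moves to coinsurance.
10% of $12,507 = $1,250.70 falls to the traveler.
Traveler responsibility: $3,000 + $1,250.70 = $4,250.70.
Insurer pays the balance: $15,507 − $4,250.70 = $11,256.30.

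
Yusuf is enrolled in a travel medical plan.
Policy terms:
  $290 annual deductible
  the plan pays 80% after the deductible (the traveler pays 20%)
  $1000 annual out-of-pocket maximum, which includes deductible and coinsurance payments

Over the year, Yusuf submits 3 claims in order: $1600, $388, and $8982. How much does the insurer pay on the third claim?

Bill 1, $1600: $290 finishes the deductible; $1310 goes to coinsurance; 20% of $1310 = $262. Cost to traveler: $552. OOP to date $552. Insurer: $1600 − $552 = $1048.
Bill 2, $388: 20% coinsurance on $388 = $77.60. Traveler owes $77.60 (running OOP $629.60). Plan pays $388 − $77.60 = $310.40.
Bill 3, $8982: 20% coinsurance on $8982 = $1796.40. That would push OOP to $2426, over the $1000 cap, so traveler pays $1000 − $629.60 = $370.40. Insurer: $8982 − $370.40 = $8611.60.

$8611.60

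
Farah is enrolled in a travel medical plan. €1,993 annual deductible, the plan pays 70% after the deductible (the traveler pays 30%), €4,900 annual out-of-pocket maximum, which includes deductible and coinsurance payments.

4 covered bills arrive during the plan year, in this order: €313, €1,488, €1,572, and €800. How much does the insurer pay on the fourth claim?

#1 (€313): fully absorbed by the deductible. Traveler owes €313 (running OOP €313). Plan pays €313 − €313 = €0.
#2 (€1,488): all of it applies to the deductible. Cost to traveler: €1,488. OOP to date €1,801. Plan pays €1,488 − €1,488 = €0.
#3 (€1,572): €192 finishes the deductible; €1,380 goes to coinsurance; coinsurance €1,380 × 30% = €414. Traveler pays €606; OOP now €2,407. Insurer: €1,572 − €606 = €966.
#4 (€800): deductible already satisfied, so traveler's share is 30% × €800 = €240. Cost to traveler: €240. OOP to date €2,647. Plan pays €800 − €240 = €560.

€560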